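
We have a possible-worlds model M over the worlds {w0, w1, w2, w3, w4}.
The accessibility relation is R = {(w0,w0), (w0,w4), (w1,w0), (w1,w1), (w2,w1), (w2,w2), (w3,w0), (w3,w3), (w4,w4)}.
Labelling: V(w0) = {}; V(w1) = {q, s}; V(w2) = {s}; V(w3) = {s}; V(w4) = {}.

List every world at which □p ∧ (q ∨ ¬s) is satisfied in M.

Let φ = □p ∧ (q ∨ ¬s). Evaluate φ at each world:
  w0 (successors {w0, w4}): φ is false.
  w1 (successors {w0, w1}): φ is false.
  w2 (successors {w1, w2}): φ is false.
  w3 (successors {w0, w3}): φ is false.
  w4 (successors {w4}): φ is false.
For instance, at w1:
  At w1: □p is false, q ∨ ¬s is true, so □p ∧ (q ∨ ¬s) is false.
    At w1: □p requires p at every successor {w0, w1}.
      p fails at w0, so □p is false at w1.
Satisfying worlds: none.

none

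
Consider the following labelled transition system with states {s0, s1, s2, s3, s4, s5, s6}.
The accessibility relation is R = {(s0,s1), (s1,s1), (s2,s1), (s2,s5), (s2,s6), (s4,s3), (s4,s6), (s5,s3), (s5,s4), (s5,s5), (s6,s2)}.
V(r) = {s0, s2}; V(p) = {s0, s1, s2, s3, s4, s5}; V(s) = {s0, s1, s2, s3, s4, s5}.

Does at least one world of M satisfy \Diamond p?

Yes

Let φ = \Diamond p. Evaluate φ at each world:
  s0 (successors {s1}): φ is true.
  s1 (successors {s1}): φ is true.
  s2 (successors {s1, s5, s6}): φ is true.
  s3 (successors ∅): φ is false.
  s4 (successors {s3, s6}): φ is true.
  s5 (successors {s3, s4, s5}): φ is true.
  s6 (successors {s2}): φ is true.
Detail at s0 (witness):
  At s0: \Diamond p requires p at some successor in {s1}.
    p holds at s1, so \Diamond p is true at s0.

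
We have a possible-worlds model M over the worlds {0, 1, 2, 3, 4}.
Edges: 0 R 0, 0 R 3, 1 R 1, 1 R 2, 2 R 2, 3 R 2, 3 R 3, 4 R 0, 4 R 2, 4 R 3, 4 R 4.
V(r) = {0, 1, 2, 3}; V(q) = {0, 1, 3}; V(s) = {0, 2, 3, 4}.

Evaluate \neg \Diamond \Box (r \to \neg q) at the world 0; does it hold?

At 0: \Diamond \Box (r \to \neg q) is false, so \neg \Diamond \Box (r \to \neg q) is true.
  At 0: \Diamond \Box (r \to \neg q) requires \Box (r \to \neg q) at some successor in {0, 3}.
    At 0: \Box (r \to \neg q) is false.
    At 3: \Box (r \to \neg q) is false.
  So \Diamond \Box (r \to \neg q) is false at 0.

Yes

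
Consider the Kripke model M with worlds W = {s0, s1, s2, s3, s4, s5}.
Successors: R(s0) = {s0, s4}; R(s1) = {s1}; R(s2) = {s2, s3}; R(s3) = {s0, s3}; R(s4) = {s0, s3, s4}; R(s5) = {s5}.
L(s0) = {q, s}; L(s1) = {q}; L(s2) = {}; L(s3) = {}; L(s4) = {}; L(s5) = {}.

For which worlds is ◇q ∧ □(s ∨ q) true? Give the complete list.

s1

Recall that □ψ holds at a world iff ψ holds at every accessible world, and ◇ψ holds iff ψ holds at some accessible world.
Let φ = ◇q ∧ □(s ∨ q). Evaluate φ at each world:
  s0 (successors {s0, s4}): φ is false.
  s1 (successors {s1}): φ is true.
  s2 (successors {s2, s3}): φ is false.
  s3 (successors {s0, s3}): φ is false.
  s4 (successors {s0, s3, s4}): φ is false.
  s5 (successors {s5}): φ is false.
For instance, at s4:
  At s4: ◇q is true, □(s ∨ q) is false, so ◇q ∧ □(s ∨ q) is false.
    At s4: ◇q requires q at some successor in {s0, s3, s4}.
      q holds at s0, so ◇q is true at s4.
    At s4: □(s ∨ q) requires s ∨ q at every successor {s0, s3, s4}.
      s ∨ q fails at s3, so □(s ∨ q) is false at s4.
Satisfying worlds: {s1}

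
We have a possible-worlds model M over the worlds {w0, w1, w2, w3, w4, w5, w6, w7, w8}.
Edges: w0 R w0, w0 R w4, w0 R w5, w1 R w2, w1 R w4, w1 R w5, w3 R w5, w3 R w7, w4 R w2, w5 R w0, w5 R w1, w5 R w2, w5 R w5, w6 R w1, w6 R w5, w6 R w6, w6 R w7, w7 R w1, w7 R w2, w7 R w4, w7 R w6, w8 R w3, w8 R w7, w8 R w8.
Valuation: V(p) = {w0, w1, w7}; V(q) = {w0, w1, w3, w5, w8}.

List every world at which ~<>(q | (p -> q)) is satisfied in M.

w2

Recall that <>ψ holds at a world iff ψ holds at some accessible world.
Let φ = ~<>(q | (p -> q)). Evaluate φ at each world:
  w0 (successors {w0, w4, w5}): φ is false.
  w1 (successors {w2, w4, w5}): φ is false.
  w2 (successors ∅): φ is true.
  w3 (successors {w5, w7}): φ is false.
  w4 (successors {w2}): φ is false.
  w5 (successors {w0, w1, w2, w5}): φ is false.
  w6 (successors {w1, w5, w6, w7}): φ is false.
  w7 (successors {w1, w2, w4, w6}): φ is false.
  w8 (successors {w3, w7, w8}): φ is false.
For instance, at w0:
  At w0: <>(q | (p -> q)) is true, so ~<>(q | (p -> q)) is false.
    At w0: <>(q | (p -> q)) requires q | (p -> q) at some successor in {w0, w4, w5}.
      q | (p -> q) holds at w0, so <>(q | (p -> q)) is true at w0.
Satisfying worlds: {w2}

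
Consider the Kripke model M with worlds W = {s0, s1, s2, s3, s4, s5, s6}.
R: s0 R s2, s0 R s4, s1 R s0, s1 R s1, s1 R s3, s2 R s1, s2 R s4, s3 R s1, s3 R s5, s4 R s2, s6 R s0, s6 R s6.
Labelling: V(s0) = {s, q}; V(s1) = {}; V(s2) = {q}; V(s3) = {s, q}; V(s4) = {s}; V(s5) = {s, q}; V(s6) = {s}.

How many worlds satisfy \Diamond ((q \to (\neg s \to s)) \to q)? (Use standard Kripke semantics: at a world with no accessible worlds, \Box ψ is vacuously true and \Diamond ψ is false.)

Let φ = \Diamond ((q \to (\neg s \to s)) \to q). Evaluate φ at each world:
  s0 (successors {s2, s4}): φ is true.
  s1 (successors {s0, s1, s3}): φ is true.
  s2 (successors {s1, s4}): φ is false.
  s3 (successors {s1, s5}): φ is true.
  s4 (successors {s2}): φ is true.
  s5 (successors ∅): φ is false.
  s6 (successors {s0, s6}): φ is true.
For instance, at s4:
  At s4: \Diamond ((q \to (\neg s \to s)) \to q) requires (q \to (\neg s \to s)) \to q at some successor in {s2}.
    (q \to (\neg s \to s)) \to q holds at s2, so \Diamond ((q \to (\neg s \to s)) \to q) is true at s4.
Satisfying worlds: {s0, s1, s3, s4, s6}

5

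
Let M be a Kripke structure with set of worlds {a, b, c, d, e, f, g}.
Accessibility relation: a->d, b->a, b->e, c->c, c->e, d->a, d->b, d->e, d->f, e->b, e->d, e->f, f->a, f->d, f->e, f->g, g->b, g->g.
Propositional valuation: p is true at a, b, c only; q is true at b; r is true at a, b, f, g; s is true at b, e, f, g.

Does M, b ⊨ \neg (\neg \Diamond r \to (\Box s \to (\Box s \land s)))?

At b: \neg \Diamond r \to (\Box s \to (\Box s \land s)) is true, so \neg (\neg \Diamond r \to (\Box s \to (\Box s \land s))) is false.
  At b: \neg \Diamond r is false, \Box s \to (\Box s \land s) is true, so \neg \Diamond r \to (\Box s \to (\Box s \land s)) is true.
    At b: \Diamond r is true, so \neg \Diamond r is false.
      At b: \Diamond r requires r at some successor in {a, e}.
        r holds at a, so \Diamond r is true at b.
    At b: \Box s is false, \Box s \land s is false, so \Box s \to (\Box s \land s) is true.
      At b: \Box s requires s at every successor {a, e}.
        s fails at a, so \Box s is false at b.
      At b: \Box s is false, s is true, so \Box s \land s is false.

No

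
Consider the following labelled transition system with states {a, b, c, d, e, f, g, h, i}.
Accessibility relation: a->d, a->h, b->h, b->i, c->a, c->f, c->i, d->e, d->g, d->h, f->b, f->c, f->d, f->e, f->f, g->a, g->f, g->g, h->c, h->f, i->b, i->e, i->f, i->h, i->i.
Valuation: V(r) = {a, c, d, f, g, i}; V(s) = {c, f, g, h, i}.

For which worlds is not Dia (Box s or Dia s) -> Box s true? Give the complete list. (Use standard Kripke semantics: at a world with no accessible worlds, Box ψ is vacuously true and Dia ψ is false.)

Recall that Box ψ holds at a world iff ψ holds at every accessible world, and Dia ψ holds iff ψ holds at some accessible world.
Let φ = not Dia (Box s or Dia s) -> Box s. Evaluate φ at each world:
  a (successors {d, h}): φ is true.
  b (successors {h, i}): φ is true.
  c (successors {a, f, i}): φ is true.
  d (successors {e, g, h}): φ is true.
  e (successors ∅): φ is true.
  f (successors {b, c, d, e, f}): φ is true.
  g (successors {a, f, g}): φ is true.
  h (successors {c, f}): φ is true.
  i (successors {b, e, f, h, i}): φ is true.
For instance, at c:
  At c: not Dia (Box s or Dia s) is false, Box s is false, so not Dia (Box s or Dia s) -> Box s is true.
    At c: Dia (Box s or Dia s) is true, so not Dia (Box s or Dia s) is false.
      At c: Dia (Box s or Dia s) requires Box s or Dia s at some successor in {a, f, i}.
        Box s or Dia s holds at a, so Dia (Box s or Dia s) is true at c.
    At c: Box s requires s at every successor {a, f, i}.
      s fails at a, so Box s is false at c.
Satisfying worlds: {a, b, c, d, e, f, g, h, i}

a, b, c, d, e, f, g, h, i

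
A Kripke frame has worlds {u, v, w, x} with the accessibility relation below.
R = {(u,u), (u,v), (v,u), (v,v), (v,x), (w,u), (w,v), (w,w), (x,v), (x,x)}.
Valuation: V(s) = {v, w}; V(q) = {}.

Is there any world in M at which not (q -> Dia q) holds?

No

Let φ = not (q -> Dia q). Evaluate φ at each world:
  u (successors {u, v}): φ is false.
  v (successors {u, v, x}): φ is false.
  w (successors {u, v, w}): φ is false.
  x (successors {v, x}): φ is false.
For instance, at x:
  At x: q -> Dia q is true, so not (q -> Dia q) is false.
    At x: q is false, Dia q is false, so q -> Dia q is true.
      At x: Dia q requires q at some successor in {v, x}.
        At v: q is false.
        At x: q is false.
      So Dia q is false at x.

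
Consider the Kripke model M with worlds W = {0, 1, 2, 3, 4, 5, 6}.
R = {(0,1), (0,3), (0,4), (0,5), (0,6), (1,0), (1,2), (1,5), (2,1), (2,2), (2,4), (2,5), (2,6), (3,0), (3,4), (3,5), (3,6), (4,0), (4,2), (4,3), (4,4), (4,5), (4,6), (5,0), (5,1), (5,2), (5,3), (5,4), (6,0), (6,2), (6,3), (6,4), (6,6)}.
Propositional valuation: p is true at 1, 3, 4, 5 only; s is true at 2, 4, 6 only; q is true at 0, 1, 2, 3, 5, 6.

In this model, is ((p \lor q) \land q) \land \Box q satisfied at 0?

No

At 0: (p \lor q) \land q is true, \Box q is false, so ((p \lor q) \land q) \land \Box q is false.
  At 0: \Box q requires q at every successor {1, 3, 4, 5, 6}.
    q fails at 4, so \Box q is false at 0.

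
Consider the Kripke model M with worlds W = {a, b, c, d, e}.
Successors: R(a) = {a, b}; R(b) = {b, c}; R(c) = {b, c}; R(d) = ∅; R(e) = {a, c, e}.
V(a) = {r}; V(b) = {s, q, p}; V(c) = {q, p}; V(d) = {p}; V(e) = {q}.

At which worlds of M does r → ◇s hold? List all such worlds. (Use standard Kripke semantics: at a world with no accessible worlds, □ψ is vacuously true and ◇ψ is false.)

a, b, c, d, e

Recall that ◇ψ holds at a world iff ψ holds at some accessible world.
Let φ = r → ◇s. Evaluate φ at each world:
  a (successors {a, b}): φ is true.
  b (successors {b, c}): φ is true.
  c (successors {b, c}): φ is true.
  d (successors ∅): φ is true.
  e (successors {a, c, e}): φ is true.
For instance, at b:
  At b: r is false, ◇s is true, so r → ◇s is true.
    At b: ◇s requires s at some successor in {b, c}.
      s holds at b, so ◇s is true at b.
Satisfying worlds: {a, b, c, d, e}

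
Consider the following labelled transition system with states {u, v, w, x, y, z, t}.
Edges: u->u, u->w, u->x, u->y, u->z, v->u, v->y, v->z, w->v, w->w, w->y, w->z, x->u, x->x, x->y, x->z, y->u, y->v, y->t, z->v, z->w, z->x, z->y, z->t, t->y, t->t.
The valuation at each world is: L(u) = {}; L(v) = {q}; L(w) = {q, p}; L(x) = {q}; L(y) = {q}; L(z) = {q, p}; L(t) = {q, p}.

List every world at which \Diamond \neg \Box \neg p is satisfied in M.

u, v, w, x, y, z, t

Let φ = \Diamond \neg \Box \neg p. Evaluate φ at each world:
  u (successors {u, w, x, y, z}): φ is true.
  v (successors {u, y, z}): φ is true.
  w (successors {v, w, y, z}): φ is true.
  x (successors {u, x, y, z}): φ is true.
  y (successors {u, v, t}): φ is true.
  z (successors {v, w, x, y, t}): φ is true.
  t (successors {y, t}): φ is true.
For instance, at u:
  At u: \Diamond \neg \Box \neg p requires \neg \Box \neg p at some successor in {u, w, x, y, z}.
    \neg \Box \neg p holds at u, so \Diamond \neg \Box \neg p is true at u.
      At u: \Box \neg p is false, so \neg \Box \neg p is true.
Satisfying worlds: {u, v, w, x, y, z, t}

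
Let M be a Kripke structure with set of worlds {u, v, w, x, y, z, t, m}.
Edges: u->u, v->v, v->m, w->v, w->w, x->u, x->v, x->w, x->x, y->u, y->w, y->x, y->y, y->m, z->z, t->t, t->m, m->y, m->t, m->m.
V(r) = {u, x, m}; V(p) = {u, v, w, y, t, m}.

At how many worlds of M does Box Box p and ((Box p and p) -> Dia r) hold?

Let φ = Box Box p and ((Box p and p) -> Dia r). Evaluate φ at each world:
  u (successors {u}): φ is true.
  v (successors {v, m}): φ is true.
  w (successors {v, w}): φ is false.
  x (successors {u, v, w, x}): φ is false.
  y (successors {u, w, x, y, m}): φ is false.
  z (successors {z}): φ is false.
  t (successors {t, m}): φ is true.
  m (successors {y, t, m}): φ is false.
For instance, at u:
  At u: Box Box p is true, (Box p and p) -> Dia r is true, so Box Box p and ((Box p and p) -> Dia r) is true.
    At u: Box Box p requires Box p at every successor {u}.
      At u: Box p is true.
    So Box Box p is true at u.
    At u: Box p and p is true, Dia r is true, so (Box p and p) -> Dia r is true.
      At u: Box p is true, p is true, so Box p and p is true.
      At u: Dia r requires r at some successor in {u}.
        r holds at u, so Dia r is true at u.
Satisfying worlds: {u, v, t}

3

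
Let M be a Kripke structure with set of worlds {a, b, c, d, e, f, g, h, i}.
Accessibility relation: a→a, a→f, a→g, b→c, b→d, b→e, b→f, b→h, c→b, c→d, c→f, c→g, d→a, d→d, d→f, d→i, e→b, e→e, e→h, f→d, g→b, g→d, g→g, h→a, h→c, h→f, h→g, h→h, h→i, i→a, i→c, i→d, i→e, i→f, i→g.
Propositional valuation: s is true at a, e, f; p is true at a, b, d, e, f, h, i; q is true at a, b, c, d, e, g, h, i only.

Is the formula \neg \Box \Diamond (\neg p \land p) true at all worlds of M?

Let φ = \neg \Box \Diamond (\neg p \land p). Evaluate φ at each world:
  a (successors {a, f, g}): φ is true.
  b (successors {c, d, e, f, h}): φ is true.
  c (successors {b, d, f, g}): φ is true.
  d (successors {a, d, f, i}): φ is true.
  e (successors {b, e, h}): φ is true.
  f (successors {d}): φ is true.
  g (successors {b, d, g}): φ is true.
  h (successors {a, c, f, g, h, i}): φ is true.
  i (successors {a, c, d, e, f, g}): φ is true.
For instance, at f:
  At f: \Box \Diamond (\neg p \land p) is false, so \neg \Box \Diamond (\neg p \land p) is true.
    At f: \Box \Diamond (\neg p \land p) requires \Diamond (\neg p \land p) at every successor {d}.
      \Diamond (\neg p \land p) fails at d, so \Box \Diamond (\neg p \land p) is false at f.

Yes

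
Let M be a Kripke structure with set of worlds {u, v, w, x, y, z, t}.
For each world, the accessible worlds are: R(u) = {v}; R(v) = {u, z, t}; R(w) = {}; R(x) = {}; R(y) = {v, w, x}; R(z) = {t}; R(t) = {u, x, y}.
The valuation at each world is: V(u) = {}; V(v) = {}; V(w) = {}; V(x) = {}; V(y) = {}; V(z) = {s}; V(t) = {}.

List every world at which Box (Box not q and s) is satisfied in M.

w, x

Recall that Box ψ holds at a world iff ψ holds at every accessible world, and Dia ψ holds iff ψ holds at some accessible world.
Let φ = Box (Box not q and s). Evaluate φ at each world:
  u (successors {v}): φ is false.
  v (successors {u, z, t}): φ is false.
  w (successors ∅): φ is true.
  x (successors ∅): φ is true.
  y (successors {v, w, x}): φ is false.
  z (successors {t}): φ is false.
  t (successors {u, x, y}): φ is false.
For instance, at u:
  At u: Box (Box not q and s) requires Box not q and s at every successor {v}.
    Box not q and s fails at v, so Box (Box not q and s) is false at u.
      At v: Box not q is true, s is false, so Box not q and s is false.
Satisfying worlds: {w, x}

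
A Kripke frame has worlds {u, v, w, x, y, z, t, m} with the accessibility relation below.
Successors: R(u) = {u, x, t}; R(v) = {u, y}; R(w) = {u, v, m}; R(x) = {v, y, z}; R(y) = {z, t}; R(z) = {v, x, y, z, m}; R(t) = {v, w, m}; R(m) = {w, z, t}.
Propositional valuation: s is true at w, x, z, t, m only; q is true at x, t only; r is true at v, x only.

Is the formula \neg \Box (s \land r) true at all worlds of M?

Let φ = \neg \Box (s \land r). Evaluate φ at each world:
  u (successors {u, x, t}): φ is true.
  v (successors {u, y}): φ is true.
  w (successors {u, v, m}): φ is true.
  x (successors {v, y, z}): φ is true.
  y (successors {z, t}): φ is true.
  z (successors {v, x, y, z, m}): φ is true.
  t (successors {v, w, m}): φ is true.
  m (successors {w, z, t}): φ is true.
For instance, at v:
  At v: \Box (s \land r) is false, so \neg \Box (s \land r) is true.
    At v: \Box (s \land r) requires s \land r at every successor {u, y}.
      s \land r fails at u, so \Box (s \land r) is false at v.

Yes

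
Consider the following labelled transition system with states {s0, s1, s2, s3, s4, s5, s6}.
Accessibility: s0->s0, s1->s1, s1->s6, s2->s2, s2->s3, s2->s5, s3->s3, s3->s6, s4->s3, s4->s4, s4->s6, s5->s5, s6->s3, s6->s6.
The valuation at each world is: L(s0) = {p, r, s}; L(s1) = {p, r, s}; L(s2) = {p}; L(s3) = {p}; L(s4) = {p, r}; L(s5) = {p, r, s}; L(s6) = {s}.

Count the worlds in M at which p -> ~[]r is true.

5

Let φ = p -> ~[]r. Evaluate φ at each world:
  s0 (successors {s0}): φ is false.
  s1 (successors {s1, s6}): φ is true.
  s2 (successors {s2, s3, s5}): φ is true.
  s3 (successors {s3, s6}): φ is true.
  s4 (successors {s3, s4, s6}): φ is true.
  s5 (successors {s5}): φ is false.
  s6 (successors {s3, s6}): φ is true.
For instance, at s5:
  At s5: p is true, ~[]r is false, so p -> ~[]r is false.
    At s5: []r is true, so ~[]r is false.
      At s5: []r requires r at every successor {s5}.
        At s5: r is true.
      So []r is true at s5.
Satisfying worlds: {s1, s2, s3, s4, s6}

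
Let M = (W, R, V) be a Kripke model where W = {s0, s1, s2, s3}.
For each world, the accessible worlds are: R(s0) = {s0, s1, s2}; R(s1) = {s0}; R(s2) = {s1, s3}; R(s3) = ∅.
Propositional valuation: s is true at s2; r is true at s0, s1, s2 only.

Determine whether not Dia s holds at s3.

At s3: Dia s is false, so not Dia s is true.
  At s3: no accessible worlds, so Dia s is false.

Yes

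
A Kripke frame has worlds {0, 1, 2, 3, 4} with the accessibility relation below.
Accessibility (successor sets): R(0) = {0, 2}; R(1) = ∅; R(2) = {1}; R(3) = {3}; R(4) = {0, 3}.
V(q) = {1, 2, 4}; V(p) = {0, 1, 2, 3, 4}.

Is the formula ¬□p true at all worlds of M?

No

Recall that □ψ holds at a world iff ψ holds at every accessible world, and ◇ψ holds iff ψ holds at some accessible world.
Let φ = ¬□p. Evaluate φ at each world:
  0 (successors {0, 2}): φ is false.
  1 (successors ∅): φ is false.
  2 (successors {1}): φ is false.
  3 (successors {3}): φ is false.
  4 (successors {0, 3}): φ is false.
Detail at 0 (counterexample):
  At 0: □p is true, so ¬□p is false.
    At 0: □p requires p at every successor {0, 2}.
      At 0: p is true.
      At 2: p is true.
    So □p is true at 0.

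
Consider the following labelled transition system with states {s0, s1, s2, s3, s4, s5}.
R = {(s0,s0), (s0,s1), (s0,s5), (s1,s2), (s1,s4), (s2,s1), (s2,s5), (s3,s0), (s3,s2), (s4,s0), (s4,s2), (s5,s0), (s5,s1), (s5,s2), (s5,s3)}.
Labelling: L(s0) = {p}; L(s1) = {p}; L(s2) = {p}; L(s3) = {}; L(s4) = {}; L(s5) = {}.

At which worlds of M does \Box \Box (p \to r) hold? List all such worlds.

none

Let φ = \Box \Box (p \to r). Evaluate φ at each world:
  s0 (successors {s0, s1, s5}): φ is false.
  s1 (successors {s2, s4}): φ is false.
  s2 (successors {s1, s5}): φ is false.
  s3 (successors {s0, s2}): φ is false.
  s4 (successors {s0, s2}): φ is false.
  s5 (successors {s0, s1, s2, s3}): φ is false.
For instance, at s1:
  At s1: \Box \Box (p \to r) requires \Box (p \to r) at every successor {s2, s4}.
    \Box (p \to r) fails at s2, so \Box \Box (p \to r) is false at s1.
      At s2: \Box (p \to r) requires p \to r at every successor {s1, s5}.
        p \to r fails at s1, so \Box (p \to r) is false at s2.
Satisfying worlds: none.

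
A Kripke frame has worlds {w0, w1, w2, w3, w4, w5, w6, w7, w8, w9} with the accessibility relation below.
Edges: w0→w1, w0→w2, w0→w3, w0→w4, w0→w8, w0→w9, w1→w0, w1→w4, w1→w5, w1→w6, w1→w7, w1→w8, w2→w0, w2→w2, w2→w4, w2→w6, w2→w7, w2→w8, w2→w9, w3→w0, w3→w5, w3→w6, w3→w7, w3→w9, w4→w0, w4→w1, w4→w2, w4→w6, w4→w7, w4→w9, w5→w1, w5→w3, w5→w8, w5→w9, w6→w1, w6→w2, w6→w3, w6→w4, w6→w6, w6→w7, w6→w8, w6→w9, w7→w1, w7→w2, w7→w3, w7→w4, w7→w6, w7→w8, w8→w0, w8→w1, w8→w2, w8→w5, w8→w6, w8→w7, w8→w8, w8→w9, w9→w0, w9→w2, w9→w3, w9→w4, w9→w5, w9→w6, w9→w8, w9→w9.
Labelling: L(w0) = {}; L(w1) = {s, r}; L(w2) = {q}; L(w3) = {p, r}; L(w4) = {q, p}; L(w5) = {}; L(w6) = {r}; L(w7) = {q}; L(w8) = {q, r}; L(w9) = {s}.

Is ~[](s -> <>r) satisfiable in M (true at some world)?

No

Recall that []ψ holds at a world iff ψ holds at every accessible world, and <>ψ holds iff ψ holds at some accessible world.
Let φ = ~[](s -> <>r). Evaluate φ at each world:
  w0 (successors {w1, w2, w3, w4, w8, w9}): φ is false.
  w1 (successors {w0, w4, w5, w6, w7, w8}): φ is false.
  w2 (successors {w0, w2, w4, w6, w7, w8, w9}): φ is false.
  w3 (successors {w0, w5, w6, w7, w9}): φ is false.
  w4 (successors {w0, w1, w2, w6, w7, w9}): φ is false.
  w5 (successors {w1, w3, w8, w9}): φ is false.
  w6 (successors {w1, w2, w3, w4, w6, w7, w8, w9}): φ is false.
  w7 (successors {w1, w2, w3, w4, w6, w8}): φ is false.
  w8 (successors {w0, w1, w2, w5, w6, w7, w8, w9}): φ is false.
  w9 (successors {w0, w2, w3, w4, w5, w6, w8, w9}): φ is false.
For instance, at w4:
  At w4: [](s -> <>r) is true, so ~[](s -> <>r) is false.
    At w4: [](s -> <>r) requires s -> <>r at every successor {w0, w1, w2, w6, w7, w9}.
      At w0: s -> <>r is true.
      At w1: s -> <>r is true.
      At w2: s -> <>r is true.
      At w6: s -> <>r is true.
      At w7: s -> <>r is true.
      At w9: s -> <>r is true.
    So [](s -> <>r) is true at w4.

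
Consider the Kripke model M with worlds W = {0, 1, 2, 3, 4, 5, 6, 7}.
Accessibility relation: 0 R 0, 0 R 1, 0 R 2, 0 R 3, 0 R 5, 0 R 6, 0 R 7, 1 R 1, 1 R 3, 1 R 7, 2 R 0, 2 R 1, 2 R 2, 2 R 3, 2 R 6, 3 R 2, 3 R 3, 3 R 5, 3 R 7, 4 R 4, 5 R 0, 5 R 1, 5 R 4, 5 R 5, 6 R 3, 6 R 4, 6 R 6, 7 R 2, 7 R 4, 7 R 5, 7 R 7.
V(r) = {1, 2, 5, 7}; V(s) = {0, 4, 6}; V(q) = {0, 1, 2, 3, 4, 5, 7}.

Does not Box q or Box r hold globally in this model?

Recall that Box ψ holds at a world iff ψ holds at every accessible world, and Dia ψ holds iff ψ holds at some accessible world.
Let φ = not Box q or Box r. Evaluate φ at each world:
  0 (successors {0, 1, 2, 3, 5, 6, 7}): φ is true.
  1 (successors {1, 3, 7}): φ is false.
  2 (successors {0, 1, 2, 3, 6}): φ is true.
  3 (successors {2, 3, 5, 7}): φ is false.
  4 (successors {4}): φ is false.
  5 (successors {0, 1, 4, 5}): φ is false.
  6 (successors {3, 4, 6}): φ is true.
  7 (successors {2, 4, 5, 7}): φ is false.
Detail at 1 (counterexample):
  At 1: not Box q is false, Box r is false, so not Box q or Box r is false.
    At 1: Box q is true, so not Box q is false.
      At 1: Box q requires q at every successor {1, 3, 7}.
        At 1: q is true.
        At 3: q is true.
        At 7: q is true.
      So Box q is true at 1.
    At 1: Box r requires r at every successor {1, 3, 7}.
      r fails at 3, so Box r is false at 1.

No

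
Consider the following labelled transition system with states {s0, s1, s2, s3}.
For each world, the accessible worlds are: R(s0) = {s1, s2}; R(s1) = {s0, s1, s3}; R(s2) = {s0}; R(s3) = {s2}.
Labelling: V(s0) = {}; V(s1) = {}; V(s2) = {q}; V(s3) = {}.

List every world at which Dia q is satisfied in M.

Let φ = Dia q. Evaluate φ at each world:
  s0 (successors {s1, s2}): φ is true.
  s1 (successors {s0, s1, s3}): φ is false.
  s2 (successors {s0}): φ is false.
  s3 (successors {s2}): φ is true.
For instance, at s1:
  At s1: Dia q requires q at some successor in {s0, s1, s3}.
    At s0: q is false.
    At s1: q is false.
    At s3: q is false.
  So Dia q is false at s1.
Satisfying worlds: {s0, s3}

s0, s3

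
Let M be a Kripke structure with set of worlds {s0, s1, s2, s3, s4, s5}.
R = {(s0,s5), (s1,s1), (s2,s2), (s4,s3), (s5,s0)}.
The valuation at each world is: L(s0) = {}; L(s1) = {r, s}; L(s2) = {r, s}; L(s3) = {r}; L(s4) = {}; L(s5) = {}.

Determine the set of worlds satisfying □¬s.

s0, s3, s4, s5

Recall that □ψ holds at a world iff ψ holds at every accessible world, and ◇ψ holds iff ψ holds at some accessible world.
Let φ = □¬s. Evaluate φ at each world:
  s0 (successors {s5}): φ is true.
  s1 (successors {s1}): φ is false.
  s2 (successors {s2}): φ is false.
  s3 (successors ∅): φ is true.
  s4 (successors {s3}): φ is true.
  s5 (successors {s0}): φ is true.
For instance, at s1:
  At s1: □¬s requires ¬s at every successor {s1}.
    ¬s fails at s1, so □¬s is false at s1.
Satisfying worlds: {s0, s3, s4, s5}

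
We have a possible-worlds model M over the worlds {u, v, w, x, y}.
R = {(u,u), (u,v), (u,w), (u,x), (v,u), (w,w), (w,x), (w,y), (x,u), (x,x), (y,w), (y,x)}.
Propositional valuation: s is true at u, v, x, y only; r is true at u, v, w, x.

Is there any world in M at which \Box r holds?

Let φ = \Box r. Evaluate φ at each world:
  u (successors {u, v, w, x}): φ is true.
  v (successors {u}): φ is true.
  w (successors {w, x, y}): φ is false.
  x (successors {u, x}): φ is true.
  y (successors {w, x}): φ is true.
Detail at u (witness):
  At u: \Box r requires r at every successor {u, v, w, x}.
    At u: r is true.
    At v: r is true.
    At w: r is true.
    At x: r is true.
  So \Box r is true at u.

Yes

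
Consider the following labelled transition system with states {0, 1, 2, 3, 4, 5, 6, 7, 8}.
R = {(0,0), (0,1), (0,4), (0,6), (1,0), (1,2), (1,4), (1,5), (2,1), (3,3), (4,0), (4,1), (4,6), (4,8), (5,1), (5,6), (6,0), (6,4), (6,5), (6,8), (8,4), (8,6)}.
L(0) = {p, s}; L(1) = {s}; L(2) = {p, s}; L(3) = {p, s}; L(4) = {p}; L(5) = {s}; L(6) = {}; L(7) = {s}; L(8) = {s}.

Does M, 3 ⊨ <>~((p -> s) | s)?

No

At 3: <>~((p -> s) | s) requires ~((p -> s) | s) at some successor in {3}.
  At 3: ~((p -> s) | s) is false.
So <>~((p -> s) | s) is false at 3.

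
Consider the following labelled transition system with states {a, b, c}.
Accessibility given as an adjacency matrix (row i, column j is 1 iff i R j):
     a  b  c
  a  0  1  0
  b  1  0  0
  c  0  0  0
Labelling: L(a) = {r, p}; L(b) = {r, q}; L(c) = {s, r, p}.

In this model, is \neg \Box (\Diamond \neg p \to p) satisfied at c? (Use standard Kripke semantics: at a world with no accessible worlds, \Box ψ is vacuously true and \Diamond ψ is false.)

Recall that \Box ψ holds at a world iff ψ holds at every accessible world, and \Diamond ψ holds iff ψ holds at some accessible world.
At c: \Box (\Diamond \neg p \to p) is true, so \neg \Box (\Diamond \neg p \to p) is false.
  At c: no accessible worlds, so \Box (\Diamond \neg p \to p) holds vacuously.

No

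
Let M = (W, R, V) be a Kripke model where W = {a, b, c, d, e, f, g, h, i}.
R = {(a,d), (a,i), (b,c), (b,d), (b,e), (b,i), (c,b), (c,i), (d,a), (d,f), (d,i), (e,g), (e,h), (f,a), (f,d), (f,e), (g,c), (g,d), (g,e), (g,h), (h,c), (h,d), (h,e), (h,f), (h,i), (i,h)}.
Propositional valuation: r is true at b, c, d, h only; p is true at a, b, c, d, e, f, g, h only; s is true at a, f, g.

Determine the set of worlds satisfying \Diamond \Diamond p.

a, b, c, d, e, f, g, h, i

Let φ = \Diamond \Diamond p. Evaluate φ at each world:
  a (successors {d, i}): φ is true.
  b (successors {c, d, e, i}): φ is true.
  c (successors {b, i}): φ is true.
  d (successors {a, f, i}): φ is true.
  e (successors {g, h}): φ is true.
  f (successors {a, d, e}): φ is true.
  g (successors {c, d, e, h}): φ is true.
  h (successors {c, d, e, f, i}): φ is true.
  i (successors {h}): φ is true.
For instance, at i:
  At i: \Diamond \Diamond p requires \Diamond p at some successor in {h}.
    \Diamond p holds at h, so \Diamond \Diamond p is true at i.
      At h: \Diamond p requires p at some successor in {c, d, e, f, i}.
        p holds at c, so \Diamond p is true at h.
Satisfying worlds: {a, b, c, d, e, f, g, h, i}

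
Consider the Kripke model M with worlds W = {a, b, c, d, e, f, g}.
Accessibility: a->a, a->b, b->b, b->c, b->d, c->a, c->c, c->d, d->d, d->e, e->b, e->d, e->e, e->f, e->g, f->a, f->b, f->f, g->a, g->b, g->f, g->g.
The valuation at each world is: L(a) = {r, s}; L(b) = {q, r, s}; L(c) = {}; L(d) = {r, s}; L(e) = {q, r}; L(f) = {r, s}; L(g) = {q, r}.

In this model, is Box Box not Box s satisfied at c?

At c: Box Box not Box s requires Box not Box s at every successor {a, c, d}.
  Box not Box s fails at a, so Box Box not Box s is false at c.
    At a: Box not Box s requires not Box s at every successor {a, b}.
      not Box s fails at a, so Box not Box s is false at a.

No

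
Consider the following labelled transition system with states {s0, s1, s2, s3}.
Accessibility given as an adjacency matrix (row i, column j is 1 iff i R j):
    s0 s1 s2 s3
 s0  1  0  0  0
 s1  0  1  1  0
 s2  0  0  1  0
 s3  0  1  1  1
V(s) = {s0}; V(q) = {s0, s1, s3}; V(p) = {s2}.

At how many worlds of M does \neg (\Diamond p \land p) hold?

3

Let φ = \neg (\Diamond p \land p). Evaluate φ at each world:
  s0 (successors {s0}): φ is true.
  s1 (successors {s1, s2}): φ is true.
  s2 (successors {s2}): φ is false.
  s3 (successors {s1, s2, s3}): φ is true.
For instance, at s3:
  At s3: \Diamond p \land p is false, so \neg (\Diamond p \land p) is true.
    At s3: \Diamond p is true, p is false, so \Diamond p \land p is false.
      At s3: \Diamond p requires p at some successor in {s1, s2, s3}.
        p holds at s2, so \Diamond p is true at s3.
Satisfying worlds: {s0, s1, s3}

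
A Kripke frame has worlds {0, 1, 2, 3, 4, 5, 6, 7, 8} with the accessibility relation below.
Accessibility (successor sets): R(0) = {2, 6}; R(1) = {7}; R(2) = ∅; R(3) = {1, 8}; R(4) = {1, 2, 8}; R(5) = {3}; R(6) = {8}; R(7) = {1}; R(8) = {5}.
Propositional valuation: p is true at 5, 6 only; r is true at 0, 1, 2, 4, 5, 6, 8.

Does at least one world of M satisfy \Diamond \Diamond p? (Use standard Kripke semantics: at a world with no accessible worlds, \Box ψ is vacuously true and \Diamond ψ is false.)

Let φ = \Diamond \Diamond p. Evaluate φ at each world:
  0 (successors {2, 6}): φ is false.
  1 (successors {7}): φ is false.
  2 (successors ∅): φ is false.
  3 (successors {1, 8}): φ is true.
  4 (successors {1, 2, 8}): φ is true.
  5 (successors {3}): φ is false.
  6 (successors {8}): φ is true.
  7 (successors {1}): φ is false.
  8 (successors {5}): φ is false.
Detail at 3 (witness):
  At 3: \Diamond \Diamond p requires \Diamond p at some successor in {1, 8}.
    \Diamond p holds at 8, so \Diamond \Diamond p is true at 3.
      At 8: \Diamond p requires p at some successor in {5}.
        p holds at 5, so \Diamond p is true at 8.

Yes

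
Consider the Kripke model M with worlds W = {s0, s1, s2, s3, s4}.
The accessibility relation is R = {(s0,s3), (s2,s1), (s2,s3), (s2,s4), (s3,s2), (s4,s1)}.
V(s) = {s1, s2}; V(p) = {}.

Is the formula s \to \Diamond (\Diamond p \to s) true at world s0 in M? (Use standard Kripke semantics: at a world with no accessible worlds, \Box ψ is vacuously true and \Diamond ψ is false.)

Recall that \Diamond ψ holds at a world iff ψ holds at some accessible world.
At s0: s is false, \Diamond (\Diamond p \to s) is true, so s \to \Diamond (\Diamond p \to s) is true.
  At s0: \Diamond (\Diamond p \to s) requires \Diamond p \to s at some successor in {s3}.
    \Diamond p \to s holds at s3, so \Diamond (\Diamond p \to s) is true at s0.
      At s3: \Diamond p is false, s is false, so \Diamond p \to s is true.

Yes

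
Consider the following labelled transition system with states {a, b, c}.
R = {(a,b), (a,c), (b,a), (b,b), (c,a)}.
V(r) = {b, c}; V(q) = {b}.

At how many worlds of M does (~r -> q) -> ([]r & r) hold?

Recall that []ψ holds at a world iff ψ holds at every accessible world, and <>ψ holds iff ψ holds at some accessible world.
Let φ = (~r -> q) -> ([]r & r). Evaluate φ at each world:
  a (successors {b, c}): φ is true.
  b (successors {a, b}): φ is false.
  c (successors {a}): φ is false.
For instance, at b:
  At b: ~r -> q is true, []r & r is false, so (~r -> q) -> ([]r & r) is false.
    At b: []r is false, r is true, so []r & r is false.
      At b: []r requires r at every successor {a, b}.
        r fails at a, so []r is false at b.
Satisfying worlds: {a}

1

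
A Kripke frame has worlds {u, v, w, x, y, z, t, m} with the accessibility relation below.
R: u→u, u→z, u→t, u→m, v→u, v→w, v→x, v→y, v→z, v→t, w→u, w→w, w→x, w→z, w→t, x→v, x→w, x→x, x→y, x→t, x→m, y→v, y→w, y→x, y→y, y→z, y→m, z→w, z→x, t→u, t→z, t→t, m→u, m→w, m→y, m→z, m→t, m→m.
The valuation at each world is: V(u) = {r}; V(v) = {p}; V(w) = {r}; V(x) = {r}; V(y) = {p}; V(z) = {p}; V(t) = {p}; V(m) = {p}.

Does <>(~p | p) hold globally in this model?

Let φ = <>(~p | p). Evaluate φ at each world:
  u (successors {u, z, t, m}): φ is true.
  v (successors {u, w, x, y, z, t}): φ is true.
  w (successors {u, w, x, z, t}): φ is true.
  x (successors {v, w, x, y, t, m}): φ is true.
  y (successors {v, w, x, y, z, m}): φ is true.
  z (successors {w, x}): φ is true.
  t (successors {u, z, t}): φ is true.
  m (successors {u, w, y, z, t, m}): φ is true.
For instance, at x:
  At x: <>(~p | p) requires ~p | p at some successor in {v, w, x, y, t, m}.
    ~p | p holds at v, so <>(~p | p) is true at x.

Yes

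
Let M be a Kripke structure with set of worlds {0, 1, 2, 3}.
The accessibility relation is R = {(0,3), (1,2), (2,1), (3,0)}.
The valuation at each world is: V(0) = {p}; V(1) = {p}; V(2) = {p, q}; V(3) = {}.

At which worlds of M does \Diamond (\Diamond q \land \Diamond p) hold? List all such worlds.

Let φ = \Diamond (\Diamond q \land \Diamond p). Evaluate φ at each world:
  0 (successors {3}): φ is false.
  1 (successors {2}): φ is false.
  2 (successors {1}): φ is true.
  3 (successors {0}): φ is false.
For instance, at 2:
  At 2: \Diamond (\Diamond q \land \Diamond p) requires \Diamond q \land \Diamond p at some successor in {1}.
    \Diamond q \land \Diamond p holds at 1, so \Diamond (\Diamond q \land \Diamond p) is true at 2.
      At 1: \Diamond q is true, \Diamond p is true, so \Diamond q \land \Diamond p is true.
Satisfying worlds: {2}

2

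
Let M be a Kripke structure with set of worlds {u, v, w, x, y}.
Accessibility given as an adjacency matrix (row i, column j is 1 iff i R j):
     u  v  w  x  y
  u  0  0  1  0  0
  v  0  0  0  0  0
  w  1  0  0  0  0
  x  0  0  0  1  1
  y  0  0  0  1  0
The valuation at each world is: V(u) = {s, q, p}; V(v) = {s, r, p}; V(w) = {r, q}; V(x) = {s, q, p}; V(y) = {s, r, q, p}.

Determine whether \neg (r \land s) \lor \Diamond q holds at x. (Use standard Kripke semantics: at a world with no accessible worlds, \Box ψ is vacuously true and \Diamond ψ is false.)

At x: \neg (r \land s) is true, \Diamond q is true, so \neg (r \land s) \lor \Diamond q is true.
  At x: \Diamond q requires q at some successor in {x, y}.
    q holds at x, so \Diamond q is true at x.

Yes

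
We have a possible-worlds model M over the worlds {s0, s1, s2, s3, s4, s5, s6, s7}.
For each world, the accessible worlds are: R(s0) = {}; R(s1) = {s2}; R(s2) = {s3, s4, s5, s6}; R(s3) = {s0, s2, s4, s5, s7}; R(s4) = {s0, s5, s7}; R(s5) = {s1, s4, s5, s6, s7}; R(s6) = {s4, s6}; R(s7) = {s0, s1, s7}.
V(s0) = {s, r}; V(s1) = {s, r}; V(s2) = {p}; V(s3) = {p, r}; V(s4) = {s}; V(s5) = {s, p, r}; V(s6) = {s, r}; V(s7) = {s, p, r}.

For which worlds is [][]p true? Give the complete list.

s0

Let φ = [][]p. Evaluate φ at each world:
  s0 (successors ∅): φ is true.
  s1 (successors {s2}): φ is false.
  s2 (successors {s3, s4, s5, s6}): φ is false.
  s3 (successors {s0, s2, s4, s5, s7}): φ is false.
  s4 (successors {s0, s5, s7}): φ is false.
  s5 (successors {s1, s4, s5, s6, s7}): φ is false.
  s6 (successors {s4, s6}): φ is false.
  s7 (successors {s0, s1, s7}): φ is false.
For instance, at s5:
  At s5: [][]p requires []p at every successor {s1, s4, s5, s6, s7}.
    []p fails at s4, so [][]p is false at s5.
      At s4: []p requires p at every successor {s0, s5, s7}.
        p fails at s0, so []p is false at s4.
Satisfying worlds: {s0}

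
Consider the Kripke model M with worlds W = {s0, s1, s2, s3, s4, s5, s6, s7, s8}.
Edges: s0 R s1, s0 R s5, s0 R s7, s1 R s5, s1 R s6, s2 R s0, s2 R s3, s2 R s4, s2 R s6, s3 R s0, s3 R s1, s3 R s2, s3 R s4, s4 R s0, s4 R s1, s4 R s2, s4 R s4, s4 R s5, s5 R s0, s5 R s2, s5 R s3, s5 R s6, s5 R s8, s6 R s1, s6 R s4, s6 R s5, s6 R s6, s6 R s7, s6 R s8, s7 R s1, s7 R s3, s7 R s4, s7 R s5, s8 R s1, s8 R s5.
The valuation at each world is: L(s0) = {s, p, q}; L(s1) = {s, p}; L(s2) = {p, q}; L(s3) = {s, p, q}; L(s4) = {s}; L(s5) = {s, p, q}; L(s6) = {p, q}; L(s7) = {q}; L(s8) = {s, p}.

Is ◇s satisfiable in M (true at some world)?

Recall that ◇ψ holds at a world iff ψ holds at some accessible world.
Let φ = ◇s. Evaluate φ at each world:
  s0 (successors {s1, s5, s7}): φ is true.
  s1 (successors {s5, s6}): φ is true.
  s2 (successors {s0, s3, s4, s6}): φ is true.
  s3 (successors {s0, s1, s2, s4}): φ is true.
  s4 (successors {s0, s1, s2, s4, s5}): φ is true.
  s5 (successors {s0, s2, s3, s6, s8}): φ is true.
  s6 (successors {s1, s4, s5, s6, s7, s8}): φ is true.
  s7 (successors {s1, s3, s4, s5}): φ is true.
  s8 (successors {s1, s5}): φ is true.
Detail at s0 (witness):
  At s0: ◇s requires s at some successor in {s1, s5, s7}.
    s holds at s1, so ◇s is true at s0.

Yes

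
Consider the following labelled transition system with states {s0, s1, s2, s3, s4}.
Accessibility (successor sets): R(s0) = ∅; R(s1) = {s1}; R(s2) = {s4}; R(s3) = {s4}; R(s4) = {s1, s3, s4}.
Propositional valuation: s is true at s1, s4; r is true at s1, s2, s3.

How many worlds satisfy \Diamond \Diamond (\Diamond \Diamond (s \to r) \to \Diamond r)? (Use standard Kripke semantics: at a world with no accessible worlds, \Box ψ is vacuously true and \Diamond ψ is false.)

Let φ = \Diamond \Diamond (\Diamond \Diamond (s \to r) \to \Diamond r). Evaluate φ at each world:
  s0 (successors ∅): φ is false.
  s1 (successors {s1}): φ is true.
  s2 (successors {s4}): φ is true.
  s3 (successors {s4}): φ is true.
  s4 (successors {s1, s3, s4}): φ is true.
For instance, at s1:
  At s1: \Diamond \Diamond (\Diamond \Diamond (s \to r) \to \Diamond r) requires \Diamond (\Diamond \Diamond (s \to r) \to \Diamond r) at some successor in {s1}.
    \Diamond (\Diamond \Diamond (s \to r) \to \Diamond r) holds at s1, so \Diamond \Diamond (\Diamond \Diamond (s \to r) \to \Diamond r) is true at s1.
      At s1: \Diamond (\Diamond \Diamond (s \to r) \to \Diamond r) requires \Diamond \Diamond (s \to r) \to \Diamond r at some successor in {s1}.
        \Diamond \Diamond (s \to r) \to \Diamond r holds at s1, so \Diamond (\Diamond \Diamond (s \to r) \to \Diamond r) is true at s1.
Satisfying worlds: {s1, s2, s3, s4}

4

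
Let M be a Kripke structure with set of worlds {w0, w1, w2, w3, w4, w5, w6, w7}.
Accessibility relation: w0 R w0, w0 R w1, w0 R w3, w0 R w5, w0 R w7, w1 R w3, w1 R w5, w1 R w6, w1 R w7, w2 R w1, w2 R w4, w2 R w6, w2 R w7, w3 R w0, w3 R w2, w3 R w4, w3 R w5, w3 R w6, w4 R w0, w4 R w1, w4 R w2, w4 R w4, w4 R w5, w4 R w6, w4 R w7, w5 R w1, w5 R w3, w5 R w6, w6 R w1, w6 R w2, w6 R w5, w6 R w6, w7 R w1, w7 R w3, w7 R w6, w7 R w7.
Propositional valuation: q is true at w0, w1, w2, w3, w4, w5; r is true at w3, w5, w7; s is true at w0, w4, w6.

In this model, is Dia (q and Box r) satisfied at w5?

At w5: Dia (q and Box r) requires q and Box r at some successor in {w1, w3, w6}.
  At w1: q and Box r is false.
  At w3: q and Box r is false.
  At w6: q and Box r is false.
So Dia (q and Box r) is false at w5.

No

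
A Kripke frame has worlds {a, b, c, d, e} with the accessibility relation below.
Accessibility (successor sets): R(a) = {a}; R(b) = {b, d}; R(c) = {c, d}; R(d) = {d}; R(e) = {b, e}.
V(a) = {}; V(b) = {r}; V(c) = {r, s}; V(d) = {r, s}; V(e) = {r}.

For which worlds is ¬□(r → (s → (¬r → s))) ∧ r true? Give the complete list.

none

Let φ = ¬□(r → (s → (¬r → s))) ∧ r. Evaluate φ at each world:
  a (successors {a}): φ is false.
  b (successors {b, d}): φ is false.
  c (successors {c, d}): φ is false.
  d (successors {d}): φ is false.
  e (successors {b, e}): φ is false.
For instance, at d:
  At d: ¬□(r → (s → (¬r → s))) is false, r is true, so ¬□(r → (s → (¬r → s))) ∧ r is false.
    At d: □(r → (s → (¬r → s))) is true, so ¬□(r → (s → (¬r → s))) is false.
      At d: □(r → (s → (¬r → s))) requires r → (s → (¬r → s)) at every successor {d}.
        At d: r → (s → (¬r → s)) is true.
      So □(r → (s → (¬r → s))) is true at d.
Satisfying worlds: none.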